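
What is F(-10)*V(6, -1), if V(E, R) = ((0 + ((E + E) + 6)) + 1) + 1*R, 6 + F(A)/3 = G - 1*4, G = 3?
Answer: -378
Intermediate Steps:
F(A) = -21 (F(A) = -18 + 3*(3 - 1*4) = -18 + 3*(3 - 4) = -18 + 3*(-1) = -18 - 3 = -21)
V(E, R) = 7 + R + 2*E (V(E, R) = ((0 + (2*E + 6)) + 1) + R = ((0 + (6 + 2*E)) + 1) + R = ((6 + 2*E) + 1) + R = (7 + 2*E) + R = 7 + R + 2*E)
F(-10)*V(6, -1) = -21*(7 - 1 + 2*6) = -21*(7 - 1 + 12) = -21*18 = -378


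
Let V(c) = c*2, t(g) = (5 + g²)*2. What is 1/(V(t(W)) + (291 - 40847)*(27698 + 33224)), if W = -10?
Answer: -1/2470752212 ≈ -4.0473e-10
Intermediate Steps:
t(g) = 10 + 2*g²
V(c) = 2*c
1/(V(t(W)) + (291 - 40847)*(27698 + 33224)) = 1/(2*(10 + 2*(-10)²) + (291 - 40847)*(27698 + 33224)) = 1/(2*(10 + 2*100) - 40556*60922) = 1/(2*(10 + 200) - 2470752632) = 1/(2*210 - 2470752632) = 1/(420 - 2470752632) = 1/(-2470752212) = -1/2470752212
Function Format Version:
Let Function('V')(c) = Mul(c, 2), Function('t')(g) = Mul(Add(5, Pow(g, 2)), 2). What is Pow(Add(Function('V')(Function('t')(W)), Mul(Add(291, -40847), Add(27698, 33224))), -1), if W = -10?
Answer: Rational(-1, 2470752212) ≈ -4.0473e-10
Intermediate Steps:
Function('t')(g) = Add(10, Mul(2, Pow(g, 2)))
Function('V')(c) = Mul(2, c)
Pow(Add(Function('V')(Function('t')(W)), Mul(Add(291, -40847), Add(27698, 33224))), -1) = Pow(Add(Mul(2, Add(10, Mul(2, Pow(-10, 2)))), Mul(Add(291, -40847), Add(27698, 33224))), -1) = Pow(Add(Mul(2, Add(10, Mul(2, 100))), Mul(-40556, 60922)), -1) = Pow(Add(Mul(2, Add(10, 200)), -2470752632), -1) = Pow(Add(Mul(2, 210), -2470752632), -1) = Pow(Add(420, -2470752632), -1) = Pow(-2470752212, -1) = Rational(-1, 2470752212)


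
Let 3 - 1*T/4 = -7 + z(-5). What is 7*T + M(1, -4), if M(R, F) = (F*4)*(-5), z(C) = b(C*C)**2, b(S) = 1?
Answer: 332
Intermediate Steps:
z(C) = 1 (z(C) = 1**2 = 1)
M(R, F) = -20*F (M(R, F) = (4*F)*(-5) = -20*F)
T = 36 (T = 12 - 4*(-7 + 1) = 12 - 4*(-6) = 12 + 24 = 36)
7*T + M(1, -4) = 7*36 - 20*(-4) = 252 + 80 = 332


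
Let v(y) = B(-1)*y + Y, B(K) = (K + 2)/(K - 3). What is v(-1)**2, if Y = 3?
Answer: 169/16 ≈ 10.563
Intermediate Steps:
B(K) = (2 + K)/(-3 + K)
v(y) = 3 - y/4 (v(y) = ((2 - 1)/(-3 - 1))*y + 3 = (1/(-4))*y + 3 = (-1/4*1)*y + 3 = -y/4 + 3 = 3 - y/4)
v(-1)**2 = (3 - 1/4*(-1))**2 = (3 + 1/4)**2 = (13/4)**2 = 169/16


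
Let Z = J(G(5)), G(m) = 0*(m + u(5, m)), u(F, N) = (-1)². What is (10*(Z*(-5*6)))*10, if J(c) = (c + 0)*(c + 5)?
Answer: 0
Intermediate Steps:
u(F, N) = 1
G(m) = 0 (G(m) = 0*(m + 1) = 0*(1 + m) = 0)
J(c) = c*(5 + c)
Z = 0 (Z = 0*(5 + 0) = 0*5 = 0)
(10*(Z*(-5*6)))*10 = (10*(0*(-5*6)))*10 = (10*(0*(-30)))*10 = (10*0)*10 = 0*10 = 0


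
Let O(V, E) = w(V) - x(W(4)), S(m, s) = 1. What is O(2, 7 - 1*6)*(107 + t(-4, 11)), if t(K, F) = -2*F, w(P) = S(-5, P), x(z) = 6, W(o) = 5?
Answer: -425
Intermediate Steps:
w(P) = 1
O(V, E) = -5 (O(V, E) = 1 - 1*6 = 1 - 6 = -5)
O(2, 7 - 1*6)*(107 + t(-4, 11)) = -5*(107 - 2*11) = -5*(107 - 22) = -5*85 = -425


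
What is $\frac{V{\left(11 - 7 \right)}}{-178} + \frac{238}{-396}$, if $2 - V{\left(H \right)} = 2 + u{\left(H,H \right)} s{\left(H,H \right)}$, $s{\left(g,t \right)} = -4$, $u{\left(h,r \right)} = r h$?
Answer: $- \frac{16927}{17622} \approx -0.96056$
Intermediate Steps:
$u{\left(h,r \right)} = h r$
$V{\left(H \right)} = 4 H^{2}$ ($V{\left(H \right)} = 2 - \left(2 + H H \left(-4\right)\right) = 2 - \left(2 + H^{2} \left(-4\right)\right) = 2 - \left(2 - 4 H^{2}\right) = 2 + \left(-2 + 4 H^{2}\right) = 4 H^{2}$)
$\frac{V{\left(11 - 7 \right)}}{-178} + \frac{238}{-396} = \frac{4 \left(11 - 7\right)^{2}}{-178} + \frac{238}{-396} = 4 \left(11 - 7\right)^{2} \left(- \frac{1}{178}\right) + 238 \left(- \frac{1}{396}\right) = 4 \cdot 4^{2} \left(- \frac{1}{178}\right) - \frac{119}{198} = 4 \cdot 16 \left(- \frac{1}{178}\right) - \frac{119}{198} = 64 \left(- \frac{1}{178}\right) - \frac{119}{198} = - \frac{32}{89} - \frac{119}{198} = - \frac{16927}{17622}$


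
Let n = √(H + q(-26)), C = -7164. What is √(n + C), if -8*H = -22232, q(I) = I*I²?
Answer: √(-7164 + I*√14797) ≈ 0.7186 + 84.643*I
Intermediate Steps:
q(I) = I³
H = 2779 (H = -⅛*(-22232) = 2779)
n = I*√14797 (n = √(2779 + (-26)³) = √(2779 - 17576) = √(-14797) = I*√14797 ≈ 121.64*I)
√(n + C) = √(I*√14797 - 7164) = √(-7164 + I*√14797)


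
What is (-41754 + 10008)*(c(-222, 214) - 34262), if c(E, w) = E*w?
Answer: 2595870420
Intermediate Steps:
(-41754 + 10008)*(c(-222, 214) - 34262) = (-41754 + 10008)*(-222*214 - 34262) = -31746*(-47508 - 34262) = -31746*(-81770) = 2595870420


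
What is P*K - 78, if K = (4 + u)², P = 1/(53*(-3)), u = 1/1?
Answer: -12427/159 ≈ -78.157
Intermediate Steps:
u = 1
P = -1/159 (P = 1/(-159) = -1/159 ≈ -0.0062893)
K = 25 (K = (4 + 1)² = 5² = 25)
P*K - 78 = -1/159*25 - 78 = -25/159 - 78 = -12427/159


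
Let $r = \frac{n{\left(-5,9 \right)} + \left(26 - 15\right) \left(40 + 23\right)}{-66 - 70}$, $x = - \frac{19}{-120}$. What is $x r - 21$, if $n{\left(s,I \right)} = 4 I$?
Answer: $- \frac{118857}{5440} \approx -21.849$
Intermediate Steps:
$x = \frac{19}{120}$ ($x = \left(-19\right) \left(- \frac{1}{120}\right) = \frac{19}{120} \approx 0.15833$)
$r = - \frac{729}{136}$ ($r = \frac{4 \cdot 9 + \left(26 - 15\right) \left(40 + 23\right)}{-66 - 70} = \frac{36 + 11 \cdot 63}{-136} = \left(36 + 693\right) \left(- \frac{1}{136}\right) = 729 \left(- \frac{1}{136}\right) = - \frac{729}{136} \approx -5.3603$)
$x r - 21 = \frac{19}{120} \left(- \frac{729}{136}\right) - 21 = - \frac{4617}{5440} - 21 = - \frac{118857}{5440}$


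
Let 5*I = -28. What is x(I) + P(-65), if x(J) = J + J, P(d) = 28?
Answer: 84/5 ≈ 16.800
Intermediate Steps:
I = -28/5 (I = (⅕)*(-28) = -28/5 ≈ -5.6000)
x(J) = 2*J
x(I) + P(-65) = 2*(-28/5) + 28 = -56/5 + 28 = 84/5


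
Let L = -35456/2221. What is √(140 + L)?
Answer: 2*√152962491/2221 ≈ 11.137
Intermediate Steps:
L = -35456/2221 (L = -35456*1/2221 = -35456/2221 ≈ -15.964)
√(140 + L) = √(140 - 35456/2221) = √(275484/2221) = 2*√152962491/2221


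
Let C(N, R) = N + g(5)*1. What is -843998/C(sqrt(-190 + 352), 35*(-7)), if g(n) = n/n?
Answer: 843998/161 - 7595982*sqrt(2)/161 ≈ -61480.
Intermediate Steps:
g(n) = 1
C(N, R) = 1 + N (C(N, R) = N + 1*1 = N + 1 = 1 + N)
-843998/C(sqrt(-190 + 352), 35*(-7)) = -843998/(1 + sqrt(-190 + 352)) = -843998/(1 + sqrt(162)) = -843998/(1 + 9*sqrt(2))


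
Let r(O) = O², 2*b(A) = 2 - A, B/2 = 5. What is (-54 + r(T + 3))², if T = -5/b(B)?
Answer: 330625/256 ≈ 1291.5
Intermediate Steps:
B = 10 (B = 2*5 = 10)
b(A) = 1 - A/2 (b(A) = (2 - A)/2 = 1 - A/2)
T = 5/4 (T = -5/(1 - ½*10) = -5/(1 - 5) = -5/(-4) = -5*(-¼) = 5/4 ≈ 1.2500)
(-54 + r(T + 3))² = (-54 + (5/4 + 3)²)² = (-54 + (17/4)²)² = (-54 + 289/16)² = (-575/16)² = 330625/256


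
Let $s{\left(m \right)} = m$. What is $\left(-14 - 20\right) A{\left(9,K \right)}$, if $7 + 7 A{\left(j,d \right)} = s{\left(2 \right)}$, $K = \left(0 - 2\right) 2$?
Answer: $\frac{170}{7} \approx 24.286$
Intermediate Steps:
$K = -4$ ($K = \left(-2\right) 2 = -4$)
$A{\left(j,d \right)} = - \frac{5}{7}$ ($A{\left(j,d \right)} = -1 + \frac{1}{7} \cdot 2 = -1 + \frac{2}{7} = - \frac{5}{7}$)
$\left(-14 - 20\right) A{\left(9,K \right)} = \left(-14 - 20\right) \left(- \frac{5}{7}\right) = \left(-34\right) \left(- \frac{5}{7}\right) = \frac{170}{7}$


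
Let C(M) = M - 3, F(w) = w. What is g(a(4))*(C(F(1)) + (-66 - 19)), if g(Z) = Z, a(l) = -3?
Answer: 261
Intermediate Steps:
C(M) = -3 + M
g(a(4))*(C(F(1)) + (-66 - 19)) = -3*((-3 + 1) + (-66 - 19)) = -3*(-2 - 85) = -3*(-87) = 261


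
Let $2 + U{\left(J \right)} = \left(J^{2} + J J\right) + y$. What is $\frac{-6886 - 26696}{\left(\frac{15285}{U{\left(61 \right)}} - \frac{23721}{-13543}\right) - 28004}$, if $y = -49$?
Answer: $\frac{1680717191583}{1401357411293} \approx 1.1993$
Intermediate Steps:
$U{\left(J \right)} = -51 + 2 J^{2}$ ($U{\left(J \right)} = -2 - \left(49 - J^{2} - J J\right) = -2 + \left(\left(J^{2} + J^{2}\right) - 49\right) = -2 + \left(2 J^{2} - 49\right) = -2 + \left(-49 + 2 J^{2}\right) = -51 + 2 J^{2}$)
$\frac{-6886 - 26696}{\left(\frac{15285}{U{\left(61 \right)}} - \frac{23721}{-13543}\right) - 28004} = \frac{-6886 - 26696}{\left(\frac{15285}{-51 + 2 \cdot 61^{2}} - \frac{23721}{-13543}\right) - 28004} = - \frac{33582}{\left(\frac{15285}{-51 + 2 \cdot 3721} - - \frac{23721}{13543}\right) - 28004} = - \frac{33582}{\left(\frac{15285}{-51 + 7442} + \frac{23721}{13543}\right) - 28004} = - \frac{33582}{\left(\frac{15285}{7391} + \frac{23721}{13543}\right) - 28004} = - \frac{33582}{\frac{382326666}{100096313} - 28004} = - \frac{33582}{- \frac{2802714822586}{100096313}} = \left(-33582\right) \left(- \frac{100096313}{2802714822586}\right) = \frac{1680717191583}{1401357411293}$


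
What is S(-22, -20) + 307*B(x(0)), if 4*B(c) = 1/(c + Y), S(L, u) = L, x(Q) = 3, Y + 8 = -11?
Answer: -1715/64 ≈ -26.797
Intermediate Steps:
Y = -19 (Y = -8 - 11 = -19)
B(c) = 1/(4*(-19 + c)) (B(c) = 1/(4*(c - 19)) = 1/(4*(-19 + c)))
S(-22, -20) + 307*B(x(0)) = -22 + 307*(1/(4*(-19 + 3))) = -22 + 307*((1/4)/(-16)) = -22 + 307*((1/4)*(-1/16)) = -22 + 307*(-1/64) = -22 - 307/64 = -1715/64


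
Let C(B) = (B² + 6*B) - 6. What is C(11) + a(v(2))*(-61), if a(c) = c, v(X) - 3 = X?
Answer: -124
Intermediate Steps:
C(B) = -6 + B² + 6*B
v(X) = 3 + X
C(11) + a(v(2))*(-61) = (-6 + 11² + 6*11) + (3 + 2)*(-61) = (-6 + 121 + 66) + 5*(-61) = 181 - 305 = -124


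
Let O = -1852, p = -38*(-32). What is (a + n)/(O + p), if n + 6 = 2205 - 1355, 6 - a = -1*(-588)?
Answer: -131/318 ≈ -0.41195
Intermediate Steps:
a = -582 (a = 6 - (-1)*(-588) = 6 - 1*588 = 6 - 588 = -582)
p = 1216
n = 844 (n = -6 + (2205 - 1355) = -6 + 850 = 844)
(a + n)/(O + p) = (-582 + 844)/(-1852 + 1216) = 262/(-636) = 262*(-1/636) = -131/318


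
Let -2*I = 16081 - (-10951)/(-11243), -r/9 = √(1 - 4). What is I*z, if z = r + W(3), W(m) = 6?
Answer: -542363196/11243 + 813544794*I*√3/11243 ≈ -48240.0 + 1.2533e+5*I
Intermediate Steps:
r = -9*I*√3 (r = -9*√(1 - 4) = -9*I*√3 ≈ -15.588*I)
I = -90393866/11243 (I = -(16081 - (-10951)/(-11243))/2 = -(16081 - (-10951)*(-1)/11243)/2 = -(16081 - 1*10951/11243)/2 = -(16081 - 10951/11243)/2 = -½*180787732/11243 = -90393866/11243 ≈ -8040.0)
z = 6 - 9*I*√3 (z = -9*I*√3 + 6 = 6 - 9*I*√3 ≈ 6.0 - 15.588*I)
I*z = -90393866*(6 - 9*I*√3)/11243 = -542363196/11243 + 813544794*I*√3/11243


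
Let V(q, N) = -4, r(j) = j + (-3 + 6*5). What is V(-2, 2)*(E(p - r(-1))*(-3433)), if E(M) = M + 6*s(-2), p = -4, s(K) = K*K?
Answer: -82392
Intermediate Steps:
s(K) = K²
r(j) = 27 + j (r(j) = j + (-3 + 30) = j + 27 = 27 + j)
E(M) = 24 + M (E(M) = M + 6*(-2)² = M + 6*4 = M + 24 = 24 + M)
V(-2, 2)*(E(p - r(-1))*(-3433)) = -4*(24 + (-4 - (27 - 1)))*(-3433) = -4*(24 + (-4 - 1*26))*(-3433) = -4*(24 + (-4 - 26))*(-3433) = -4*(24 - 30)*(-3433) = -(-24)*(-3433) = -4*20598 = -82392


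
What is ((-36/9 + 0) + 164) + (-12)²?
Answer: 304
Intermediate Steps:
((-36/9 + 0) + 164) + (-12)² = ((-36/9 + 0) + 164) + 144 = ((-9*4/9 + 0) + 164) + 144 = ((-4 + 0) + 164) + 144 = (-4 + 164) + 144 = 160 + 144 = 304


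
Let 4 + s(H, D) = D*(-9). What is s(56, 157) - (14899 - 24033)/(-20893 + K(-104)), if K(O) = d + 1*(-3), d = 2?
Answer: -14807966/10447 ≈ -1417.4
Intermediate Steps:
s(H, D) = -4 - 9*D (s(H, D) = -4 + D*(-9) = -4 - 9*D)
K(O) = -1 (K(O) = 2 + 1*(-3) = 2 - 3 = -1)
s(56, 157) - (14899 - 24033)/(-20893 + K(-104)) = (-4 - 9*157) - (14899 - 24033)/(-20893 - 1) = (-4 - 1413) - (-9134)/(-20894) = -1417 - (-9134)*(-1)/20894 = -1417 - 1*4567/10447 = -1417 - 4567/10447 = -14807966/10447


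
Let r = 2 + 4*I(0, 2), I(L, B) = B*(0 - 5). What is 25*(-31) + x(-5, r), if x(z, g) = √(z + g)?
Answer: -775 + I*√43 ≈ -775.0 + 6.5574*I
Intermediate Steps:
I(L, B) = -5*B (I(L, B) = B*(-5) = -5*B)
r = -38 (r = 2 + 4*(-5*2) = 2 + 4*(-10) = 2 - 40 = -38)
x(z, g) = √(g + z)
25*(-31) + x(-5, r) = 25*(-31) + √(-38 - 5) = -775 + √(-43) = -775 + I*√43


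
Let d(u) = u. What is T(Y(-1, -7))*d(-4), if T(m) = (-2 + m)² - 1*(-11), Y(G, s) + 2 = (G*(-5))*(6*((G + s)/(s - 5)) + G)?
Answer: -528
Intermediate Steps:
Y(G, s) = -2 - 5*G*(G + 6*(G + s)/(-5 + s)) (Y(G, s) = -2 + (G*(-5))*(6*((G + s)/(s - 5)) + G) = -2 + (-5*G)*(6*((G + s)/(-5 + s)) + G) = -2 + (-5*G)*(6*(G + s)/(-5 + s) + G) = -2 + (-5*G)*(G + 6*(G + s)/(-5 + s)) = -2 - 5*G*(G + 6*(G + s)/(-5 + s)))
T(m) = 11 + (-2 + m)² (T(m) = (-2 + m)² + 11 = 11 + (-2 + m)²)
T(Y(-1, -7))*d(-4) = (11 + (-2 + (10 - 5*(-1)² - 2*(-7) - 30*(-1)*(-7) - 5*(-7)*(-1)²)/(-5 - 7))²)*(-4) = (11 + (-2 + (10 - 5*1 + 14 - 210 - 5*(-7)*1)/(-12))²)*(-4) = (11 + (-2 - (10 - 5 + 14 - 210 + 35)/12)²)*(-4) = (11 + (-2 - 1/12*(-156))²)*(-4) = (11 + (-2 + 13)²)*(-4) = (11 + 11²)*(-4) = (11 + 121)*(-4) = 132*(-4) = -528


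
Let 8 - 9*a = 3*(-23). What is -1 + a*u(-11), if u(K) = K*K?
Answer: 9308/9 ≈ 1034.2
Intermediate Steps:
u(K) = K²
a = 77/9 (a = 8/9 - (-23)/3 = 8/9 - ⅑*(-69) = 8/9 + 23/3 = 77/9 ≈ 8.5556)
-1 + a*u(-11) = -1 + (77/9)*(-11)² = -1 + (77/9)*121 = -1 + 9317/9 = 9308/9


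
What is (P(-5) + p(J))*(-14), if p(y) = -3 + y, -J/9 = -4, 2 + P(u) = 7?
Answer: -532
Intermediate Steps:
P(u) = 5 (P(u) = -2 + 7 = 5)
J = 36 (J = -9*(-4) = 36)
(P(-5) + p(J))*(-14) = (5 + (-3 + 36))*(-14) = (5 + 33)*(-14) = 38*(-14) = -532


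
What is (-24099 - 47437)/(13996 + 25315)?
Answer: -71536/39311 ≈ -1.8197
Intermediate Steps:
(-24099 - 47437)/(13996 + 25315) = -71536/39311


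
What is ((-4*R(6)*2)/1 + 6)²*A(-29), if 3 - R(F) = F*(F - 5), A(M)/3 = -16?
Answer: -43200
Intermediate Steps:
A(M) = -48 (A(M) = 3*(-16) = -48)
R(F) = 3 - F*(-5 + F) (R(F) = 3 - F*(F - 5) = 3 - F*(-5 + F))
((-4*R(6)*2)/1 + 6)²*A(-29) = ((-4*(3 - 1*6² + 5*6)*2)/1 + 6)²*(-48) = ((-4*(3 - 1*36 + 30)*2)*1 + 6)²*(-48) = ((-4*(3 - 36 + 30)*2)*1 + 6)²*(-48) = ((-4*(-3)*2)*1 + 6)²*(-48) = ((12*2)*1 + 6)²*(-48) = (24*1 + 6)²*(-48) = (24 + 6)²*(-48) = 30²*(-48) = 900*(-48) = -43200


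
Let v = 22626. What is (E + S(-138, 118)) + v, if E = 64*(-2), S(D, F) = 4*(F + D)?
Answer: 22418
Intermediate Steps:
S(D, F) = 4*D + 4*F (S(D, F) = 4*(D + F) = 4*D + 4*F)
E = -128
(E + S(-138, 118)) + v = (-128 + (4*(-138) + 4*118)) + 22626 = (-128 + (-552 + 472)) + 22626 = (-128 - 80) + 22626 = -208 + 22626 = 22418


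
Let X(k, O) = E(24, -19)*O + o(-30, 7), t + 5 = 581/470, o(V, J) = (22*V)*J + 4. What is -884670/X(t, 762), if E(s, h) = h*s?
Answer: 442335/176044 ≈ 2.5126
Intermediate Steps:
o(V, J) = 4 + 22*J*V (o(V, J) = 22*J*V + 4 = 4 + 22*J*V)
t = -1769/470 (t = -5 + 581/470 = -1769/470 ≈ -3.7638)
X(k, O) = -4616 - 456*O (X(k, O) = (-19*24)*O + (4 + 22*7*(-30)) = -456*O + (4 - 4620) = -456*O - 4616 = -4616 - 456*O)
-884670/X(t, 762) = -884670/(-4616 - 456*762) = -884670/(-4616 - 347472) = -884670/(-352088) = -884670*(-1/352088) = 442335/176044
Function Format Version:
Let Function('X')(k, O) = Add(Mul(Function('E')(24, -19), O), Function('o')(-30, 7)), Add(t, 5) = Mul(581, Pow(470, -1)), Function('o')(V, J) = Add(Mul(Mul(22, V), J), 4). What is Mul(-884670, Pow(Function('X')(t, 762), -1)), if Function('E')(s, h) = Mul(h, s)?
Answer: Rational(442335, 176044) ≈ 2.5126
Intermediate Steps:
Function('o')(V, J) = Add(4, Mul(22, J, V)) (Function('o')(V, J) = Add(Mul(22, J, V), 4) = Add(4, Mul(22, J, V)))
t = Rational(-1769, 470) (t = Add(-5, Mul(581, Pow(470, -1))) = Add(-5, Mul(581, Rational(1, 470))) = Add(-5, Rational(581, 470)) = Rational(-1769, 470) ≈ -3.7638)
Function('X')(k, O) = Add(-4616, Mul(-456, O)) (Function('X')(k, O) = Add(Mul(Mul(-19, 24), O), Add(4, Mul(22, 7, -30))) = Add(Mul(-456, O), Add(4, -4620)) = Add(Mul(-456, O), -4616) = Add(-4616, Mul(-456, O)))
Mul(-884670, Pow(Function('X')(t, 762), -1)) = Mul(-884670, Pow(Add(-4616, Mul(-456, 762)), -1)) = Mul(-884670, Pow(Add(-4616, -347472), -1)) = Mul(-884670, Pow(-352088, -1)) = Mul(-884670, Rational(-1, 352088)) = Rational(442335, 176044)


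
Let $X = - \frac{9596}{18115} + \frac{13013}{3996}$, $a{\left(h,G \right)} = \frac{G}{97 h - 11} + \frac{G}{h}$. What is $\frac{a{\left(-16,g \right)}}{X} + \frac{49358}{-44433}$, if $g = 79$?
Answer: $- \frac{53738117564676923}{18277518452816988} \approx -2.9401$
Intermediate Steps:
$a{\left(h,G \right)} = \frac{G}{h} + \frac{G}{-11 + 97 h}$ ($a{\left(h,G \right)} = \frac{G}{-11 + 97 h} + \frac{G}{h} = \frac{G}{h} + \frac{G}{-11 + 97 h}$)
$X = \frac{197384879}{72387540}$ ($X = \left(-9596\right) \frac{1}{18115} + 13013 \cdot \frac{1}{3996} = - \frac{9596}{18115} + \frac{13013}{3996} = \frac{197384879}{72387540} \approx 2.7268$)
$\frac{a{\left(-16,g \right)}}{X} + \frac{49358}{-44433} = \frac{79 \frac{1}{-16} \frac{1}{-11 + 97 \left(-16\right)} \left(-11 + 98 \left(-16\right)\right)}{\frac{197384879}{72387540}} + \frac{49358}{-44433} = 79 \left(- \frac{1}{16}\right) \frac{1}{-11 - 1552} \left(-11 - 1568\right) \frac{72387540}{197384879} + 49358 \left(- \frac{1}{44433}\right) = 79 \left(- \frac{1}{16}\right) \frac{1}{-1563} \left(-1579\right) \frac{72387540}{197384879} - \frac{49358}{44433} = 79 \left(- \frac{1}{16}\right) \left(- \frac{1}{1563}\right) \left(-1579\right) \frac{72387540}{197384879} - \frac{49358}{44433} = \left(- \frac{124741}{25008}\right) \frac{72387540}{197384879} - \frac{49358}{44433} = - \frac{752474510595}{411350087836} - \frac{49358}{44433} = - \frac{53738117564676923}{18277518452816988}$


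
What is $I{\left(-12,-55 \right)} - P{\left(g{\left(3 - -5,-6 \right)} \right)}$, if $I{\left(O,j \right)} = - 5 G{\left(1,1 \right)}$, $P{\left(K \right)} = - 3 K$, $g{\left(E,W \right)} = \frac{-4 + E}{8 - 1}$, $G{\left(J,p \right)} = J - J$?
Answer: $\frac{12}{7} \approx 1.7143$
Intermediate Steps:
$G{\left(J,p \right)} = 0$
$g{\left(E,W \right)} = - \frac{4}{7} + \frac{E}{7}$ ($g{\left(E,W \right)} = \frac{-4 + E}{7} = \left(-4 + E\right) \frac{1}{7} = - \frac{4}{7} + \frac{E}{7}$)
$I{\left(O,j \right)} = 0$ ($I{\left(O,j \right)} = \left(-5\right) 0 = 0$)
$I{\left(-12,-55 \right)} - P{\left(g{\left(3 - -5,-6 \right)} \right)} = 0 - - 3 \left(- \frac{4}{7} + \frac{3 - -5}{7}\right) = 0 - - 3 \left(- \frac{4}{7} + \frac{3 + 5}{7}\right) = 0 - - 3 \left(- \frac{4}{7} + \frac{1}{7} \cdot 8\right) = 0 - - 3 \left(- \frac{4}{7} + \frac{8}{7}\right) = 0 - \left(-3\right) \frac{4}{7} = 0 - - \frac{12}{7} = 0 + \frac{12}{7} = \frac{12}{7}$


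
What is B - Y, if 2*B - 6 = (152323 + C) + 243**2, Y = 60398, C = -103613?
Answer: -13031/2 ≈ -6515.5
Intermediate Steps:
B = 107765/2 (B = 3 + ((152323 - 103613) + 243**2)/2 = 3 + (48710 + 59049)/2 = 3 + (1/2)*107759 = 3 + 107759/2 = 107765/2 ≈ 53883.)
B - Y = 107765/2 - 1*60398 = 107765/2 - 60398 = -13031/2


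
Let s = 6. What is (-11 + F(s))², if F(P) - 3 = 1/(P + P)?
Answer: 9025/144 ≈ 62.674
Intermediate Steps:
F(P) = 3 + 1/(2*P) (F(P) = 3 + 1/(P + P) = 3 + 1/(2*P))
(-11 + F(s))² = (-11 + (3 + (½)/6))² = (-11 + (3 + (½)*(⅙)))² = (-11 + (3 + 1/12))² = (-11 + 37/12)² = (-95/12)² = 9025/144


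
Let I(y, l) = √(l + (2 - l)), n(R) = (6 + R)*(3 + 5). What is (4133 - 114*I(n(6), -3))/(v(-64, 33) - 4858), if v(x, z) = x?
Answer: -4133/4922 + 57*√2/2461 ≈ -0.80694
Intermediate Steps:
n(R) = 48 + 8*R (n(R) = (6 + R)*8 = 48 + 8*R)
I(y, l) = √2
(4133 - 114*I(n(6), -3))/(v(-64, 33) - 4858) = (4133 - 114*√2)/(-64 - 4858) = (4133 - 114*√2)/(-4922) = (4133 - 114*√2)*(-1/4922) = -4133/4922 + 57*√2/2461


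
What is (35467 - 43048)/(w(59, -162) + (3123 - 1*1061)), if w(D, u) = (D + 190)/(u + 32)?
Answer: -985530/267811 ≈ -3.6799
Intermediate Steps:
w(D, u) = (190 + D)/(32 + u)
(35467 - 43048)/(w(59, -162) + (3123 - 1*1061)) = (35467 - 43048)/((190 + 59)/(32 - 162) + (3123 - 1*1061)) = -7581/(249/(-130) + (3123 - 1061)) = -7581/(-1/130*249 + 2062) = -7581/(-249/130 + 2062) = -7581/267811/130 = -7581*130/267811 = -985530/267811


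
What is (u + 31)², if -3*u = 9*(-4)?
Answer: 1849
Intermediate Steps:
u = 12 (u = -3*(-4) = -⅓*(-36) = 12)
(u + 31)² = (12 + 31)² = 43² = 1849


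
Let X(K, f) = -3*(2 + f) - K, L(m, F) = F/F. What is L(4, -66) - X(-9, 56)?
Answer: 166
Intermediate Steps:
L(m, F) = 1
X(K, f) = -6 - K - 3*f (X(K, f) = (-6 - 3*f) - K = -6 - K - 3*f)
L(4, -66) - X(-9, 56) = 1 - (-6 - 1*(-9) - 3*56) = 1 - (-6 + 9 - 168) = 1 - 1*(-165) = 1 + 165 = 166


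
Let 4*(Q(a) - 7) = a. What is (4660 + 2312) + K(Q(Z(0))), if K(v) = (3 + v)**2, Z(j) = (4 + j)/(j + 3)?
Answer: 63709/9 ≈ 7078.8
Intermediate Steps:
Z(j) = (4 + j)/(3 + j)
Q(a) = 7 + a/4
(4660 + 2312) + K(Q(Z(0))) = (4660 + 2312) + (3 + (7 + ((4 + 0)/(3 + 0))/4))**2 = 6972 + (3 + (7 + (4/3)/4))**2 = 6972 + (3 + (7 + ((1/3)*4)/4))**2 = 6972 + (3 + (7 + (1/4)*(4/3)))**2 = 6972 + (3 + (7 + 1/3))**2 = 6972 + (3 + 22/3)**2 = 6972 + (31/3)**2 = 6972 + 961/9 = 63709/9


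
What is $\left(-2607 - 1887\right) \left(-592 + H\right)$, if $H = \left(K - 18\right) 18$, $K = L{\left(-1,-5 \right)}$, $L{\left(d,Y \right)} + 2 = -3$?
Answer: $4520964$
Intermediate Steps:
$L{\left(d,Y \right)} = -5$ ($L{\left(d,Y \right)} = -2 - 3 = -5$)
$K = -5$
$H = -414$ ($H = \left(-5 - 18\right) 18 = \left(-23\right) 18 = -414$)
$\left(-2607 - 1887\right) \left(-592 + H\right) = \left(-2607 - 1887\right) \left(-592 - 414\right) = \left(-4494\right) \left(-1006\right) = 4520964$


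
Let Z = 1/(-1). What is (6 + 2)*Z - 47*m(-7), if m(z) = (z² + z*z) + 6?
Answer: -4896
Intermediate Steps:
m(z) = 6 + 2*z² (m(z) = (z² + z²) + 6 = 2*z² + 6 = 6 + 2*z²)
Z = -1
(6 + 2)*Z - 47*m(-7) = (6 + 2)*(-1) - 47*(6 + 2*(-7)²) = 8*(-1) - 47*(6 + 2*49) = -8 - 47*(6 + 98) = -8 - 47*104 = -8 - 4888 = -4896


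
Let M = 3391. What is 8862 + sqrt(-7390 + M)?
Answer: 8862 + I*sqrt(3999) ≈ 8862.0 + 63.238*I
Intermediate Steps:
8862 + sqrt(-7390 + M) = 8862 + sqrt(-7390 + 3391) = 8862 + sqrt(-3999) = 8862 + I*sqrt(3999)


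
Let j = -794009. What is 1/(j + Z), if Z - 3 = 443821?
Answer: -1/350185 ≈ -2.8556e-6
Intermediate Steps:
Z = 443824 (Z = 3 + 443821 = 443824)
1/(j + Z) = 1/(-794009 + 443824) = 1/(-350185) = -1/350185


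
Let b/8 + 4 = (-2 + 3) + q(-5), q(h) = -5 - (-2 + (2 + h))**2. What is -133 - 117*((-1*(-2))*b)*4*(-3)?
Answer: -741445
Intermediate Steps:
q(h) = -5 - h**2
b = -264 (b = -32 + 8*((-2 + 3) + (-5 - 1*(-5)**2)) = -32 + 8*(1 + (-5 - 1*25)) = -32 + 8*(1 + (-5 - 25)) = -32 + 8*(1 - 30) = -32 + 8*(-29) = -32 - 232 = -264)
-133 - 117*((-1*(-2))*b)*4*(-3) = -133 - 117*(-1*(-2)*(-264))*4*(-3) = -133 - 117*(2*(-264))*4*(-3) = -133 - 117*(-528*4)*(-3) = -133 - (-247104)*(-3) = -133 - 117*6336 = -133 - 741312 = -741445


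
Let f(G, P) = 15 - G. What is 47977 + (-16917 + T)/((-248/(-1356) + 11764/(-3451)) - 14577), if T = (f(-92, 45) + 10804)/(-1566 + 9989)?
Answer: 405480881485379041/8451363702853 ≈ 47978.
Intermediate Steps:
T = 10911/8423 (T = ((15 - 1*(-92)) + 10804)/(-1566 + 9989) = ((15 + 92) + 10804)/8423 = (107 + 10804)*(1/8423) = 10911*(1/8423) = 10911/8423 ≈ 1.2954)
47977 + (-16917 + T)/((-248/(-1356) + 11764/(-3451)) - 14577) = 47977 + (-16917 + 10911/8423)/((-248/(-1356) + 11764/(-3451)) - 14577) = 47977 - 142480980/(8423*((-248*(-1/1356) + 11764*(-1/3451)) - 14577)) = 47977 - 142480980/(8423*((62/339 - 692/203) - 14577)) = 47977 - 142480980/(8423*(-222002/68817 - 14577)) = 47977 - 142480980/(8423*(-1003367411/68817)) = 47977 - 142480980/8423*(-68817/1003367411) = 47977 + 9805113600660/8451363702853 = 405480881485379041/8451363702853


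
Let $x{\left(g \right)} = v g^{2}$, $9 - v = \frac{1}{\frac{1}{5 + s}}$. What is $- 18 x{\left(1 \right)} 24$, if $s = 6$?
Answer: $864$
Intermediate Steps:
$v = -2$ ($v = 9 - \frac{1}{\frac{1}{5 + 6}} = 9 - \frac{1}{\frac{1}{11}} = 9 - 11 = -2$)
$x{\left(g \right)} = - 2 g^{2}$
$- 18 x{\left(1 \right)} 24 = - 18 \left(- 2 \cdot 1^{2}\right) 24 = - 18 \left(\left(-2\right) 1\right) 24 = \left(-18\right) \left(-2\right) 24 = 36 \cdot 24 = 864$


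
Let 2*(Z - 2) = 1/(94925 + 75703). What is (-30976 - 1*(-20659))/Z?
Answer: -3520738152/682513 ≈ -5158.5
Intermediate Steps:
Z = 682513/341256 (Z = 2 + 1/(2*(94925 + 75703)) = 2 + (1/2)/170628 = 2 + (1/2)*(1/170628) = 2 + 1/341256 = 682513/341256 ≈ 2.0000)
(-30976 - 1*(-20659))/Z = (-30976 - 1*(-20659))/(682513/341256) = (-30976 + 20659)*(341256/682513) = -10317*341256/682513 = -3520738152/682513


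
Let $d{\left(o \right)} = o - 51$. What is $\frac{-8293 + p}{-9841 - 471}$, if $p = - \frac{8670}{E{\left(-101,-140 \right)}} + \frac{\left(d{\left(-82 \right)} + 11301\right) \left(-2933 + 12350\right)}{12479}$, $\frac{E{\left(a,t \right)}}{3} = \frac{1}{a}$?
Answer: $- \frac{3644176019}{128683448} \approx -28.319$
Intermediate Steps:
$E{\left(a,t \right)} = \frac{3}{a}$
$d{\left(o \right)} = -51 + o$ ($d{\left(o \right)} = o - 51 = -51 + o$)
$p = \frac{3747664366}{12479}$ ($p = - \frac{8670}{3 \frac{1}{-101}} + \frac{\left(\left(-51 - 82\right) + 11301\right) \left(-2933 + 12350\right)}{12479} = - \frac{8670}{3 \left(- \frac{1}{101}\right)} + \left(-133 + 11301\right) 9417 \cdot \frac{1}{12479} = - \frac{8670}{- \frac{3}{101}} + 11168 \cdot 9417 \cdot \frac{1}{12479} = \left(-8670\right) \left(- \frac{101}{3}\right) + 105169056 \cdot \frac{1}{12479} = 291890 + \frac{105169056}{12479} = \frac{3747664366}{12479} \approx 3.0032 \cdot 10^{5}$)
$\frac{-8293 + p}{-9841 - 471} = \frac{-8293 + \frac{3747664366}{12479}}{-9841 - 471} = \frac{3644176019}{12479 \left(-10312\right)} = \frac{3644176019}{12479} \left(- \frac{1}{10312}\right) = - \frac{3644176019}{128683448}$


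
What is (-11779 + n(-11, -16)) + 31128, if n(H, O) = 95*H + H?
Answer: 18293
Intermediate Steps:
n(H, O) = 96*H
(-11779 + n(-11, -16)) + 31128 = (-11779 + 96*(-11)) + 31128 = (-11779 - 1056) + 31128 = -12835 + 31128 = 18293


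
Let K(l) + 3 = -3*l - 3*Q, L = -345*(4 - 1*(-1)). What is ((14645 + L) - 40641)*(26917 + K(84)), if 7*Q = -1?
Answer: -5173764277/7 ≈ -7.3911e+8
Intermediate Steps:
Q = -⅐ (Q = (⅐)*(-1) = -⅐ ≈ -0.14286)
L = -1725 (L = -345*(4 + 1) = -345*5 = -1725)
K(l) = -18/7 - 3*l (K(l) = -3 + (-3*l - 3*(-⅐)) = -3 + (-3*l + 3/7) = -3 + (3/7 - 3*l) = -18/7 - 3*l)
((14645 + L) - 40641)*(26917 + K(84)) = ((14645 - 1725) - 40641)*(26917 + (-18/7 - 3*84)) = (12920 - 40641)*(26917 + (-18/7 - 252)) = -27721*(26917 - 1782/7) = -27721*186637/7 = -5173764277/7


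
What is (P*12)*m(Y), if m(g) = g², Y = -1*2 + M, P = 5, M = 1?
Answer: 60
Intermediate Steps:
Y = -1 (Y = -1*2 + 1 = -2 + 1 = -1)
(P*12)*m(Y) = (5*12)*(-1)² = 60*1 = 60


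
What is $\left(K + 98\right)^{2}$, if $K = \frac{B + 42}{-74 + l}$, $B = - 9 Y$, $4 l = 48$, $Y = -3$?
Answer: $\frac{36084049}{3844} \approx 9387.1$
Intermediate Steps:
$l = 12$ ($l = \frac{1}{4} \cdot 48 = 12$)
$B = 27$ ($B = \left(-9\right) \left(-3\right) = 27$)
$K = - \frac{69}{62}$ ($K = \frac{27 + 42}{-74 + 12} = \frac{69}{-62} = 69 \left(- \frac{1}{62}\right) = - \frac{69}{62} \approx -1.1129$)
$\left(K + 98\right)^{2} = \left(- \frac{69}{62} + 98\right)^{2} = \left(\frac{6007}{62}\right)^{2} = \frac{36084049}{3844}$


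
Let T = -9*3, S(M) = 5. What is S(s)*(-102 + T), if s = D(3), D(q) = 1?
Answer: -645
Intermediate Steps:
s = 1
T = -27
S(s)*(-102 + T) = 5*(-102 - 27) = 5*(-129) = -645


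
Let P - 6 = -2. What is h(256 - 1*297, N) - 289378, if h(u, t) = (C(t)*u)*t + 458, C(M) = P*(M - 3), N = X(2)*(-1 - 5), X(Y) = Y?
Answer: -318440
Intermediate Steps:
P = 4 (P = 6 - 2 = 4)
N = -12 (N = 2*(-1 - 5) = 2*(-6) = -12)
C(M) = -12 + 4*M (C(M) = 4*(M - 3) = 4*(-3 + M) = -12 + 4*M)
h(u, t) = 458 + t*u*(-12 + 4*t) (h(u, t) = ((-12 + 4*t)*u)*t + 458 = (u*(-12 + 4*t))*t + 458 = t*u*(-12 + 4*t) + 458 = 458 + t*u*(-12 + 4*t))
h(256 - 1*297, N) - 289378 = (458 + 4*(-12)*(256 - 1*297)*(-3 - 12)) - 289378 = (458 + 4*(-12)*(256 - 297)*(-15)) - 289378 = (458 + 4*(-12)*(-41)*(-15)) - 289378 = (458 - 29520) - 289378 = -29062 - 289378 = -318440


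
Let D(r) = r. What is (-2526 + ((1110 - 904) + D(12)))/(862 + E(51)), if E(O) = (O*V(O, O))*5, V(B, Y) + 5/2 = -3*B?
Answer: 4616/77581 ≈ 0.059499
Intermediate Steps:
V(B, Y) = -5/2 - 3*B
E(O) = 5*O*(-5/2 - 3*O) (E(O) = (O*(-5/2 - 3*O))*5 = 5*O*(-5/2 - 3*O))
(-2526 + ((1110 - 904) + D(12)))/(862 + E(51)) = (-2526 + ((1110 - 904) + 12))/(862 - 5/2*51*(5 + 6*51)) = (-2526 + (206 + 12))/(862 - 5/2*51*(5 + 306)) = (-2526 + 218)/(862 - 5/2*51*311) = -2308/(862 - 79305/2) = -2308/(-77581/2) = -2308*(-2/77581) = 4616/77581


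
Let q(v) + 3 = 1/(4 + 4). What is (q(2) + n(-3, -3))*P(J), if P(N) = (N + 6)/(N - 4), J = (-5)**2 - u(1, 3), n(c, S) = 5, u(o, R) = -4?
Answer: 119/40 ≈ 2.9750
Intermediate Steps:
J = 29 (J = (-5)**2 - 1*(-4) = 25 + 4 = 29)
q(v) = -23/8 (q(v) = -3 + 1/(4 + 4) = -3 + 1/8 = -23/8)
P(N) = (6 + N)/(-4 + N)
(q(2) + n(-3, -3))*P(J) = (-23/8 + 5)*((6 + 29)/(-4 + 29)) = 17*(35/25)/8 = 17*((1/25)*35)/8 = (17/8)*(7/5) = 119/40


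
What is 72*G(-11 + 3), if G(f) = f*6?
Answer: -3456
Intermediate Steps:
G(f) = 6*f
72*G(-11 + 3) = 72*(6*(-11 + 3)) = 72*(6*(-8)) = 72*(-48) = -3456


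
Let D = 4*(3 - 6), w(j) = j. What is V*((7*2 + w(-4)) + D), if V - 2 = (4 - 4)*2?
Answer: -4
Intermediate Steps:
V = 2 (V = 2 + (4 - 4)*2 = 2 + 0*2 = 2 + 0 = 2)
D = -12 (D = 4*(-3) = -12)
V*((7*2 + w(-4)) + D) = 2*((7*2 - 4) - 12) = 2*((14 - 4) - 12) = 2*(10 - 12) = 2*(-2) = -4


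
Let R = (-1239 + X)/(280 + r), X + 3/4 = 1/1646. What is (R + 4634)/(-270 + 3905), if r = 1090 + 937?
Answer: 35189499041/27606530940 ≈ 1.2747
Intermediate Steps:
X = -2467/3292 (X = -¾ + 1/1646 = -2467/3292 ≈ -0.74939)
r = 2027
R = -4081255/7594644 (R = (-1239 - 2467/3292)/(280 + 2027) = -4081255/3292/2307 = -4081255/3292*1/2307 = -4081255/7594644 ≈ -0.53739)
(R + 4634)/(-270 + 3905) = (-4081255/7594644 + 4634)/(-270 + 3905) = (35189499041/7594644)/3635 = (35189499041/7594644)*(1/3635) = 35189499041/27606530940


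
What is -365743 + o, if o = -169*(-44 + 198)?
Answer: -391769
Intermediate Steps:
o = -26026 (o = -169*154 = -26026)
-365743 + o = -365743 - 26026 = -391769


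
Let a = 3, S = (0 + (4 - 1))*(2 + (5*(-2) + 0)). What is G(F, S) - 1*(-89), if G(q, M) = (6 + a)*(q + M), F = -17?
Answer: -280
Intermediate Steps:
S = -24 (S = (0 + 3)*(2 + (-10 + 0)) = 3*(2 - 10) = 3*(-8) = -24)
G(q, M) = 9*M + 9*q (G(q, M) = (6 + 3)*(q + M) = 9*(M + q) = 9*M + 9*q)
G(F, S) - 1*(-89) = (9*(-24) + 9*(-17)) - 1*(-89) = (-216 - 153) + 89 = -369 + 89 = -280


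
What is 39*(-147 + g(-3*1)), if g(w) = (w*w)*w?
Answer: -6786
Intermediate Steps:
g(w) = w**3 (g(w) = w**2*w = w**3)
39*(-147 + g(-3*1)) = 39*(-147 + (-3*1)**3) = 39*(-147 + (-3)**3) = 39*(-147 - 27) = 39*(-174) = -6786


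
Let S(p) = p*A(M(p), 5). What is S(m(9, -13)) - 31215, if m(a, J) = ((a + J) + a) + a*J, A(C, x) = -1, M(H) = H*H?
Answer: -31103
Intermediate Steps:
M(H) = H²
m(a, J) = J + 2*a + J*a (m(a, J) = ((J + a) + a) + J*a = (J + 2*a) + J*a = J + 2*a + J*a)
S(p) = -p (S(p) = p*(-1) = -p)
S(m(9, -13)) - 31215 = -(-13 + 2*9 - 13*9) - 31215 = -(-13 + 18 - 117) - 31215 = -1*(-112) - 31215 = 112 - 31215 = -31103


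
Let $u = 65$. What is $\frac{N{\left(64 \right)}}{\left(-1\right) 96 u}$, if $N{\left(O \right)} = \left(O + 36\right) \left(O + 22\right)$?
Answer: $- \frac{215}{156} \approx -1.3782$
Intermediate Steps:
$N{\left(O \right)} = \left(22 + O\right) \left(36 + O\right)$ ($N{\left(O \right)} = \left(36 + O\right) \left(22 + O\right) = \left(22 + O\right) \left(36 + O\right)$)
$\frac{N{\left(64 \right)}}{\left(-1\right) 96 u} = \frac{792 + 64^{2} + 58 \cdot 64}{\left(-1\right) 96 \cdot 65} = \frac{792 + 4096 + 3712}{\left(-96\right) 65} = \frac{8600}{-6240} = 8600 \left(- \frac{1}{6240}\right) = - \frac{215}{156}$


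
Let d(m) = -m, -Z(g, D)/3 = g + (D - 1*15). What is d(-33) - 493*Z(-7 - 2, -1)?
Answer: -36942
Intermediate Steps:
Z(g, D) = 45 - 3*D - 3*g (Z(g, D) = -3*(g + (D - 1*15)) = -3*(g + (D - 15)) = -3*(g + (-15 + D)) = -3*(-15 + D + g) = 45 - 3*D - 3*g)
d(-33) - 493*Z(-7 - 2, -1) = -1*(-33) - 493*(45 - 3*(-1) - 3*(-7 - 2)) = 33 - 493*(45 + 3 - 3*(-9)) = 33 - 493*(45 + 3 + 27) = 33 - 493*75 = 33 - 36975 = -36942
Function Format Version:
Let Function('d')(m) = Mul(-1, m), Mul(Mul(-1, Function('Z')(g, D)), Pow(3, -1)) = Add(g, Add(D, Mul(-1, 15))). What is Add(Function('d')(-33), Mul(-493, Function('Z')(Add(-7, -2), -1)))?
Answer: -36942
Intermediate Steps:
Function('Z')(g, D) = Add(45, Mul(-3, D), Mul(-3, g)) (Function('Z')(g, D) = Mul(-3, Add(g, Add(D, Mul(-1, 15)))) = Mul(-3, Add(g, Add(D, -15))) = Mul(-3, Add(g, Add(-15, D))) = Mul(-3, Add(-15, D, g)) = Add(45, Mul(-3, D), Mul(-3, g)))
Add(Function('d')(-33), Mul(-493, Function('Z')(Add(-7, -2), -1))) = Add(Mul(-1, -33), Mul(-493, Add(45, Mul(-3, -1), Mul(-3, Add(-7, -2))))) = Add(33, Mul(-493, Add(45, 3, Mul(-3, -9)))) = Add(33, Mul(-493, Add(45, 3, 27))) = Add(33, Mul(-493, 75)) = Add(33, -36975) = -36942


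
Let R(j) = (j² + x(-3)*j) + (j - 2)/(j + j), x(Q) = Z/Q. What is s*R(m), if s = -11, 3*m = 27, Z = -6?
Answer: -19679/18 ≈ -1093.3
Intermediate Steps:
m = 9 (m = (⅓)*27 = 9)
x(Q) = -6/Q
R(j) = j² + 2*j + (-2 + j)/(2*j) (R(j) = (j² + (-6/(-3))*j) + (j - 2)/(j + j) = (j² + (-6*(-⅓))*j) + (-2 + j)/((2*j)) = (j² + 2*j) + (-2 + j)*(1/(2*j)) = (j² + 2*j) + (-2 + j)/(2*j) = j² + 2*j + (-2 + j)/(2*j))
s*R(m) = -11*(½ + 9² - 1/9 + 2*9) = -11*(½ + 81 - 1*⅑ + 18) = -11*(½ + 81 - ⅑ + 18) = -11*1789/18 = -19679/18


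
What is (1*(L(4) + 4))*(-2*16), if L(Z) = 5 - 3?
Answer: -192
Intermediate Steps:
L(Z) = 2
(1*(L(4) + 4))*(-2*16) = (1*(2 + 4))*(-2*16) = (1*6)*(-32) = 6*(-32) = -192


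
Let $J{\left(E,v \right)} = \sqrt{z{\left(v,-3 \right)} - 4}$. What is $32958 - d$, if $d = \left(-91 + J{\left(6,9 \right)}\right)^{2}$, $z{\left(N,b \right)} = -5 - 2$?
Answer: $24688 + 182 i \sqrt{11} \approx 24688.0 + 603.63 i$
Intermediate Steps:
$z{\left(N,b \right)} = -7$
$J{\left(E,v \right)} = i \sqrt{11}$ ($J{\left(E,v \right)} = \sqrt{-7 - 4} = \sqrt{-11} = i \sqrt{11}$)
$d = \left(-91 + i \sqrt{11}\right)^{2} \approx 8270.0 - 603.63 i$
$32958 - d = 32958 - \left(91 - i \sqrt{11}\right)^{2}$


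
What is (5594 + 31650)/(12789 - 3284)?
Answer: 37244/9505 ≈ 3.9184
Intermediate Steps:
(5594 + 31650)/(12789 - 3284) = 37244/9505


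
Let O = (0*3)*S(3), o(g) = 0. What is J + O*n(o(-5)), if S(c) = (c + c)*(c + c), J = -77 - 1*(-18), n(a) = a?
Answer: -59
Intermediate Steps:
J = -59 (J = -77 + 18 = -59)
S(c) = 4*c² (S(c) = (2*c)*(2*c) = 4*c²)
O = 0 (O = (0*3)*(4*3²) = 0*(4*9) = 0*36 = 0)
J + O*n(o(-5)) = -59 + 0*0 = -59 + 0 = -59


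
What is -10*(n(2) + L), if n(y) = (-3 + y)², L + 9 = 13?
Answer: -50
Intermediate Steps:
L = 4 (L = -9 + 13 = 4)
-10*(n(2) + L) = -10*((-3 + 2)² + 4) = -10*((-1)² + 4) = -10*(1 + 4) = -10*5 = -50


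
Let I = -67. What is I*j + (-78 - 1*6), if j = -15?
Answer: 921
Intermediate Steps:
I*j + (-78 - 1*6) = -67*(-15) + (-78 - 1*6) = 1005 + (-78 - 6) = 1005 - 84 = 921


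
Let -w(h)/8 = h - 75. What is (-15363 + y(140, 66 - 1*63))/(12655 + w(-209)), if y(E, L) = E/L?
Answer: -45949/44781 ≈ -1.0261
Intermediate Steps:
w(h) = 600 - 8*h (w(h) = -8*(h - 75) = -8*(-75 + h) = 600 - 8*h)
(-15363 + y(140, 66 - 1*63))/(12655 + w(-209)) = (-15363 + 140/(66 - 1*63))/(12655 + (600 - 8*(-209))) = (-15363 + 140/(66 - 63))/(12655 + (600 + 1672)) = (-15363 + 140/3)/(12655 + 2272) = (-15363 + 140*(1/3))/14927 = (-15363 + 140/3)*(1/14927) = -45949/3*1/14927 = -45949/44781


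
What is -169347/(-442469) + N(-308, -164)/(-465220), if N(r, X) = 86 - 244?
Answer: 39426760721/102922714090 ≈ 0.38307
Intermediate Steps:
N(r, X) = -158
-169347/(-442469) + N(-308, -164)/(-465220) = -169347/(-442469) - 158/(-465220) = -169347*(-1/442469) - 158*(-1/465220) = 169347/442469 + 79/232610 = 39426760721/102922714090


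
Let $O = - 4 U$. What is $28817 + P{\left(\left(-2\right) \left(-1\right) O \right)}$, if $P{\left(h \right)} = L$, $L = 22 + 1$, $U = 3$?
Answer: $28840$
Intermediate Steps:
$O = -12$ ($O = \left(-4\right) 3 = -12$)
$L = 23$
$P{\left(h \right)} = 23$
$28817 + P{\left(\left(-2\right) \left(-1\right) O \right)} = 28817 + 23 = 28840$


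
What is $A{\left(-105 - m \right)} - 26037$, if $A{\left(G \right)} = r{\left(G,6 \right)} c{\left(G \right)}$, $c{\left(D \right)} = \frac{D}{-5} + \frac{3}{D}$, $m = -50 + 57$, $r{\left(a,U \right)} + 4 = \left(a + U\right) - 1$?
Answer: $- \frac{15971439}{560} \approx -28520.0$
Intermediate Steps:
$r{\left(a,U \right)} = -5 + U + a$ ($r{\left(a,U \right)} = -4 - \left(1 - U - a\right) = -4 + \left(-1 + U + a\right) = -5 + U + a$)
$m = 7$
$c{\left(D \right)} = \frac{3}{D} - \frac{D}{5}$ ($c{\left(D \right)} = D \left(- \frac{1}{5}\right) + \frac{3}{D} = - \frac{D}{5} + \frac{3}{D} = \frac{3}{D} - \frac{D}{5}$)
$A{\left(G \right)} = \left(1 + G\right) \left(\frac{3}{G} - \frac{G}{5}\right)$ ($A{\left(G \right)} = \left(-5 + 6 + G\right) \left(\frac{3}{G} - \frac{G}{5}\right) = \left(1 + G\right) \left(\frac{3}{G} - \frac{G}{5}\right)$)
$A{\left(-105 - m \right)} - 26037 = - \frac{\left(1 - 112\right) \left(-15 + \left(-105 - 7\right)^{2}\right)}{5 \left(-105 - 7\right)} - 26037 = - \frac{\left(1 - 112\right) \left(-15 + \left(-112\right)^{2}\right)}{5 \left(-112\right)} - 26037 = \left(- \frac{1}{5}\right) \left(- \frac{1}{112}\right) \left(-111\right) \left(-15 + 12544\right) - 26037 = \left(- \frac{1}{5}\right) \left(- \frac{1}{112}\right) \left(-111\right) 12529 - 26037 = - \frac{1390719}{560} - 26037 = - \frac{15971439}{560}$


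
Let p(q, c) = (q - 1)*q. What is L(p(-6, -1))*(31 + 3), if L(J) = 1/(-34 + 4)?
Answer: -17/15 ≈ -1.1333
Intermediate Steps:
p(q, c) = q*(-1 + q) (p(q, c) = (-1 + q)*q = q*(-1 + q))
L(J) = -1/30 (L(J) = 1/(-30) = -1/30)
L(p(-6, -1))*(31 + 3) = -(31 + 3)/30 = -1/30*34 = -17/15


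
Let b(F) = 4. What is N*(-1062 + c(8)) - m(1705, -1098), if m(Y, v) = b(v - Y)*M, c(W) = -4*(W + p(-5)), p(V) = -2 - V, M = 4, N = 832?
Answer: -920208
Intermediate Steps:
c(W) = -12 - 4*W (c(W) = -4*(W + (-2 - 1*(-5))) = -4*(W + (-2 + 5)) = -4*(W + 3) = -4*(3 + W) = -12 - 4*W)
m(Y, v) = 16 (m(Y, v) = 4*4 = 16)
N*(-1062 + c(8)) - m(1705, -1098) = 832*(-1062 + (-12 - 4*8)) - 1*16 = 832*(-1062 + (-12 - 32)) - 16 = 832*(-1062 - 44) - 16 = 832*(-1106) - 16 = -920192 - 16 = -920208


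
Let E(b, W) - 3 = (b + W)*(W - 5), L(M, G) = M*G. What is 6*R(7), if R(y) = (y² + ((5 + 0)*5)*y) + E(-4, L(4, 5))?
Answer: 2802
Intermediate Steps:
L(M, G) = G*M
E(b, W) = 3 + (-5 + W)*(W + b) (E(b, W) = 3 + (b + W)*(W - 5) = 3 + (W + b)*(-5 + W) = 3 + (-5 + W)*(W + b))
R(y) = 243 + y² + 25*y (R(y) = (y² + ((5 + 0)*5)*y) + (3 + (5*4)² - 25*4 - 5*(-4) + (5*4)*(-4)) = (y² + (5*5)*y) + (3 + 20² - 5*20 + 20 + 20*(-4)) = (y² + 25*y) + (3 + 400 - 100 + 20 - 80) = (y² + 25*y) + 243 = 243 + y² + 25*y)
6*R(7) = 6*(243 + 7² + 25*7) = 6*(243 + 49 + 175) = 6*467 = 2802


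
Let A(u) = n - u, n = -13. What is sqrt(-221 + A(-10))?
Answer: 4*I*sqrt(14) ≈ 14.967*I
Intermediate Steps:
A(u) = -13 - u
sqrt(-221 + A(-10)) = sqrt(-221 + (-13 - 1*(-10))) = sqrt(-221 + (-13 + 10)) = sqrt(-221 - 3) = sqrt(-224) = 4*I*sqrt(14)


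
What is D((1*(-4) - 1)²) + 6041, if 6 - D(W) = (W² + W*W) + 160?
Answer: 4637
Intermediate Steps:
D(W) = -154 - 2*W² (D(W) = 6 - ((W² + W*W) + 160) = 6 - ((W² + W²) + 160) = 6 - (2*W² + 160) = 6 - (160 + 2*W²) = 6 + (-160 - 2*W²) = -154 - 2*W²)
D((1*(-4) - 1)²) + 6041 = (-154 - 2*(1*(-4) - 1)⁴) + 6041 = (-154 - 2*(-4 - 1)⁴) + 6041 = (-154 - 2*((-5)²)²) + 6041 = (-154 - 2*25²) + 6041 = (-154 - 2*625) + 6041 = (-154 - 1250) + 6041 = -1404 + 6041 = 4637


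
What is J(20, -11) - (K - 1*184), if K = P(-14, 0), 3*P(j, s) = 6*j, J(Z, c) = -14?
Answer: 198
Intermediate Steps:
P(j, s) = 2*j (P(j, s) = (6*j)/3 = 2*j)
K = -28 (K = 2*(-14) = -28)
J(20, -11) - (K - 1*184) = -14 - (-28 - 1*184) = -14 - (-28 - 184) = -14 - 1*(-212) = -14 + 212 = 198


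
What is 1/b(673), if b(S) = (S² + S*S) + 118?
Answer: 1/905976 ≈ 1.1038e-6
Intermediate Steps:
b(S) = 118 + 2*S² (b(S) = (S² + S²) + 118 = 2*S² + 118 = 118 + 2*S²)
1/b(673) = 1/(118 + 2*673²) = 1/(118 + 2*452929) = 1/(118 + 905858) = 1/905976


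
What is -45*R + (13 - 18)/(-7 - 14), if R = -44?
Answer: 41585/21 ≈ 1980.2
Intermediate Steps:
-45*R + (13 - 18)/(-7 - 14) = -45*(-44) + (13 - 18)/(-7 - 14) = 1980 - 5/(-21) = 1980 - 5*(-1/21) = 1980 + 5/21 = 41585/21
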